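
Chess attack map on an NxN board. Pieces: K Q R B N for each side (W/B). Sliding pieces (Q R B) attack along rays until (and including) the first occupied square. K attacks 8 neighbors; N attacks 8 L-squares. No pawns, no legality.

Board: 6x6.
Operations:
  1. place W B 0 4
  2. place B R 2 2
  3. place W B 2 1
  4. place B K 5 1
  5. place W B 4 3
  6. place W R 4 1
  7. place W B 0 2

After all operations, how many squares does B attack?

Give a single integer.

Answer: 12

Derivation:
Op 1: place WB@(0,4)
Op 2: place BR@(2,2)
Op 3: place WB@(2,1)
Op 4: place BK@(5,1)
Op 5: place WB@(4,3)
Op 6: place WR@(4,1)
Op 7: place WB@(0,2)
Per-piece attacks for B:
  BR@(2,2): attacks (2,3) (2,4) (2,5) (2,1) (3,2) (4,2) (5,2) (1,2) (0,2) [ray(0,-1) blocked at (2,1); ray(-1,0) blocked at (0,2)]
  BK@(5,1): attacks (5,2) (5,0) (4,1) (4,2) (4,0)
Union (12 distinct): (0,2) (1,2) (2,1) (2,3) (2,4) (2,5) (3,2) (4,0) (4,1) (4,2) (5,0) (5,2)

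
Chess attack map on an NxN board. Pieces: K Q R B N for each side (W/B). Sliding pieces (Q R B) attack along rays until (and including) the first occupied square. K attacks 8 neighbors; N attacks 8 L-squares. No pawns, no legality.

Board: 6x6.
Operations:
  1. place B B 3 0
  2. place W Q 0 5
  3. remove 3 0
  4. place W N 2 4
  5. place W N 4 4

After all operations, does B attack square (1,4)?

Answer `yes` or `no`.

Answer: no

Derivation:
Op 1: place BB@(3,0)
Op 2: place WQ@(0,5)
Op 3: remove (3,0)
Op 4: place WN@(2,4)
Op 5: place WN@(4,4)
Per-piece attacks for B:
B attacks (1,4): no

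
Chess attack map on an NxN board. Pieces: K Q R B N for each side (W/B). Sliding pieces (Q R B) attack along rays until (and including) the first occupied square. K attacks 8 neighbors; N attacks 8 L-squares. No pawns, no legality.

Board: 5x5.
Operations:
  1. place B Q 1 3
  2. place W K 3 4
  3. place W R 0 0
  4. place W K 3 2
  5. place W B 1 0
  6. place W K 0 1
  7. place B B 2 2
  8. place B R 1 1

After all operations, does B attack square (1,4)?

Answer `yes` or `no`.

Op 1: place BQ@(1,3)
Op 2: place WK@(3,4)
Op 3: place WR@(0,0)
Op 4: place WK@(3,2)
Op 5: place WB@(1,0)
Op 6: place WK@(0,1)
Op 7: place BB@(2,2)
Op 8: place BR@(1,1)
Per-piece attacks for B:
  BR@(1,1): attacks (1,2) (1,3) (1,0) (2,1) (3,1) (4,1) (0,1) [ray(0,1) blocked at (1,3); ray(0,-1) blocked at (1,0); ray(-1,0) blocked at (0,1)]
  BQ@(1,3): attacks (1,4) (1,2) (1,1) (2,3) (3,3) (4,3) (0,3) (2,4) (2,2) (0,4) (0,2) [ray(0,-1) blocked at (1,1); ray(1,-1) blocked at (2,2)]
  BB@(2,2): attacks (3,3) (4,4) (3,1) (4,0) (1,3) (1,1) [ray(-1,1) blocked at (1,3); ray(-1,-1) blocked at (1,1)]
B attacks (1,4): yes

Answer: yes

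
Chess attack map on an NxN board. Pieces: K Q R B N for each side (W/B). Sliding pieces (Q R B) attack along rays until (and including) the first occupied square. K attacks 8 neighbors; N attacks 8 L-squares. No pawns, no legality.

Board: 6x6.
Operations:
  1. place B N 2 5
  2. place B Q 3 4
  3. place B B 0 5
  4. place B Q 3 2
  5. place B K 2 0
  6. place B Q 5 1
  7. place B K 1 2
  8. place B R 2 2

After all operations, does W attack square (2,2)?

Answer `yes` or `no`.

Op 1: place BN@(2,5)
Op 2: place BQ@(3,4)
Op 3: place BB@(0,5)
Op 4: place BQ@(3,2)
Op 5: place BK@(2,0)
Op 6: place BQ@(5,1)
Op 7: place BK@(1,2)
Op 8: place BR@(2,2)
Per-piece attacks for W:
W attacks (2,2): no

Answer: no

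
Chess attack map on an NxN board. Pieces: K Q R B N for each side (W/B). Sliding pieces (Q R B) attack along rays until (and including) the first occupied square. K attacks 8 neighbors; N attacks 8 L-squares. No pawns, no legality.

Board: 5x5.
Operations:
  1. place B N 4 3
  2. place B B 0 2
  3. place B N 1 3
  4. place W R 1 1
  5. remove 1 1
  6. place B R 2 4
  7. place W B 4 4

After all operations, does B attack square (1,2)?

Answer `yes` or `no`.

Op 1: place BN@(4,3)
Op 2: place BB@(0,2)
Op 3: place BN@(1,3)
Op 4: place WR@(1,1)
Op 5: remove (1,1)
Op 6: place BR@(2,4)
Op 7: place WB@(4,4)
Per-piece attacks for B:
  BB@(0,2): attacks (1,3) (1,1) (2,0) [ray(1,1) blocked at (1,3)]
  BN@(1,3): attacks (3,4) (2,1) (3,2) (0,1)
  BR@(2,4): attacks (2,3) (2,2) (2,1) (2,0) (3,4) (4,4) (1,4) (0,4) [ray(1,0) blocked at (4,4)]
  BN@(4,3): attacks (2,4) (3,1) (2,2)
B attacks (1,2): no

Answer: no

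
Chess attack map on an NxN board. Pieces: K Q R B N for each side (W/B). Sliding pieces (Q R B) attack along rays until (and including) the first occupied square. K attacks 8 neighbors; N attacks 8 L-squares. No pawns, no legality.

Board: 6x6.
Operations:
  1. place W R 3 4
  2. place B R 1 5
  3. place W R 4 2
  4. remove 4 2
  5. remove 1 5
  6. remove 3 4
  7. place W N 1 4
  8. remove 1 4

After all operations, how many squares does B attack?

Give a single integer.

Answer: 0

Derivation:
Op 1: place WR@(3,4)
Op 2: place BR@(1,5)
Op 3: place WR@(4,2)
Op 4: remove (4,2)
Op 5: remove (1,5)
Op 6: remove (3,4)
Op 7: place WN@(1,4)
Op 8: remove (1,4)
Per-piece attacks for B:
Union (0 distinct): (none)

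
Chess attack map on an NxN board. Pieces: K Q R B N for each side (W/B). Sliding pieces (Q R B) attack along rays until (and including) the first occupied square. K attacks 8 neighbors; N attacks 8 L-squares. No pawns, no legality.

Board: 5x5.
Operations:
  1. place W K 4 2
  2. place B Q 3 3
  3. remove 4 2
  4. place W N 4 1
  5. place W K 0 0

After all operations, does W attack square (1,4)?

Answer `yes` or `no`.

Op 1: place WK@(4,2)
Op 2: place BQ@(3,3)
Op 3: remove (4,2)
Op 4: place WN@(4,1)
Op 5: place WK@(0,0)
Per-piece attacks for W:
  WK@(0,0): attacks (0,1) (1,0) (1,1)
  WN@(4,1): attacks (3,3) (2,2) (2,0)
W attacks (1,4): no

Answer: no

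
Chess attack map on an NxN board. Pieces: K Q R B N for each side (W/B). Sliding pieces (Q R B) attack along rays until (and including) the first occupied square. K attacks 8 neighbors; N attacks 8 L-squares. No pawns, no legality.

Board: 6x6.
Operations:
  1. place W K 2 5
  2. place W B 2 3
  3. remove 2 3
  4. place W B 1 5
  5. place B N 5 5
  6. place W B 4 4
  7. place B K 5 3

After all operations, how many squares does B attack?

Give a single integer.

Op 1: place WK@(2,5)
Op 2: place WB@(2,3)
Op 3: remove (2,3)
Op 4: place WB@(1,5)
Op 5: place BN@(5,5)
Op 6: place WB@(4,4)
Op 7: place BK@(5,3)
Per-piece attacks for B:
  BK@(5,3): attacks (5,4) (5,2) (4,3) (4,4) (4,2)
  BN@(5,5): attacks (4,3) (3,4)
Union (6 distinct): (3,4) (4,2) (4,3) (4,4) (5,2) (5,4)

Answer: 6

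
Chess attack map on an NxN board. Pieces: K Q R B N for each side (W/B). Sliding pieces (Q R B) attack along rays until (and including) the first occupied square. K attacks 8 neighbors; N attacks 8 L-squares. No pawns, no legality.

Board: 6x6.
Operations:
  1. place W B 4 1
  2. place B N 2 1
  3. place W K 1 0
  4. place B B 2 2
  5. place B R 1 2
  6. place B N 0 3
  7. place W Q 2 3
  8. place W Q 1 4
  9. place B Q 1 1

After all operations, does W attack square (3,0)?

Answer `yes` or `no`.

Op 1: place WB@(4,1)
Op 2: place BN@(2,1)
Op 3: place WK@(1,0)
Op 4: place BB@(2,2)
Op 5: place BR@(1,2)
Op 6: place BN@(0,3)
Op 7: place WQ@(2,3)
Op 8: place WQ@(1,4)
Op 9: place BQ@(1,1)
Per-piece attacks for W:
  WK@(1,0): attacks (1,1) (2,0) (0,0) (2,1) (0,1)
  WQ@(1,4): attacks (1,5) (1,3) (1,2) (2,4) (3,4) (4,4) (5,4) (0,4) (2,5) (2,3) (0,5) (0,3) [ray(0,-1) blocked at (1,2); ray(1,-1) blocked at (2,3); ray(-1,-1) blocked at (0,3)]
  WQ@(2,3): attacks (2,4) (2,5) (2,2) (3,3) (4,3) (5,3) (1,3) (0,3) (3,4) (4,5) (3,2) (4,1) (1,4) (1,2) [ray(0,-1) blocked at (2,2); ray(-1,0) blocked at (0,3); ray(1,-1) blocked at (4,1); ray(-1,1) blocked at (1,4); ray(-1,-1) blocked at (1,2)]
  WB@(4,1): attacks (5,2) (5,0) (3,2) (2,3) (3,0) [ray(-1,1) blocked at (2,3)]
W attacks (3,0): yes

Answer: yes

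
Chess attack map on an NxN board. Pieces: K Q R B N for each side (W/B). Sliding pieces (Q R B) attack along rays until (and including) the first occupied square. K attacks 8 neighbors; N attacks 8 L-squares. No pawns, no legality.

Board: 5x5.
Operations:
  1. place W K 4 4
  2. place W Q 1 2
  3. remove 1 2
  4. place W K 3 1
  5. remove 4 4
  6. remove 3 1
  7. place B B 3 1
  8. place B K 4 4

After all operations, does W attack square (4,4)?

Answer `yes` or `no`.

Answer: no

Derivation:
Op 1: place WK@(4,4)
Op 2: place WQ@(1,2)
Op 3: remove (1,2)
Op 4: place WK@(3,1)
Op 5: remove (4,4)
Op 6: remove (3,1)
Op 7: place BB@(3,1)
Op 8: place BK@(4,4)
Per-piece attacks for W:
W attacks (4,4): no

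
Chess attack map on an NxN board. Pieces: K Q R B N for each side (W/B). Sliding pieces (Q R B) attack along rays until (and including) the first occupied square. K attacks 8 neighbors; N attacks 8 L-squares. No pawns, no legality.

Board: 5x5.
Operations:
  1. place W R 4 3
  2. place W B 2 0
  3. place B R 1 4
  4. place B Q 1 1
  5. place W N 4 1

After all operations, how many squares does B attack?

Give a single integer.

Op 1: place WR@(4,3)
Op 2: place WB@(2,0)
Op 3: place BR@(1,4)
Op 4: place BQ@(1,1)
Op 5: place WN@(4,1)
Per-piece attacks for B:
  BQ@(1,1): attacks (1,2) (1,3) (1,4) (1,0) (2,1) (3,1) (4,1) (0,1) (2,2) (3,3) (4,4) (2,0) (0,2) (0,0) [ray(0,1) blocked at (1,4); ray(1,0) blocked at (4,1); ray(1,-1) blocked at (2,0)]
  BR@(1,4): attacks (1,3) (1,2) (1,1) (2,4) (3,4) (4,4) (0,4) [ray(0,-1) blocked at (1,1)]
Union (18 distinct): (0,0) (0,1) (0,2) (0,4) (1,0) (1,1) (1,2) (1,3) (1,4) (2,0) (2,1) (2,2) (2,4) (3,1) (3,3) (3,4) (4,1) (4,4)

Answer: 18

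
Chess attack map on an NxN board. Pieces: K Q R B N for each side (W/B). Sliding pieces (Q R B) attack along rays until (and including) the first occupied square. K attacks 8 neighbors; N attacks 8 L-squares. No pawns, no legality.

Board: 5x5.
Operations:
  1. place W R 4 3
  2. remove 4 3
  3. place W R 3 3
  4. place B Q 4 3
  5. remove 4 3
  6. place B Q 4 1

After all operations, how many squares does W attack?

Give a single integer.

Answer: 8

Derivation:
Op 1: place WR@(4,3)
Op 2: remove (4,3)
Op 3: place WR@(3,3)
Op 4: place BQ@(4,3)
Op 5: remove (4,3)
Op 6: place BQ@(4,1)
Per-piece attacks for W:
  WR@(3,3): attacks (3,4) (3,2) (3,1) (3,0) (4,3) (2,3) (1,3) (0,3)
Union (8 distinct): (0,3) (1,3) (2,3) (3,0) (3,1) (3,2) (3,4) (4,3)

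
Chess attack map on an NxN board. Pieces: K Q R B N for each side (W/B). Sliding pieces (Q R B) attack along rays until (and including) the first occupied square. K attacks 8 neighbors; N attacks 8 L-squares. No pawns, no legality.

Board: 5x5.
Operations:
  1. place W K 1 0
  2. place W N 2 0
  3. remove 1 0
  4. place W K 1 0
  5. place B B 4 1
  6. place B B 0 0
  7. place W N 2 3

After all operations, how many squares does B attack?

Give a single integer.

Answer: 7

Derivation:
Op 1: place WK@(1,0)
Op 2: place WN@(2,0)
Op 3: remove (1,0)
Op 4: place WK@(1,0)
Op 5: place BB@(4,1)
Op 6: place BB@(0,0)
Op 7: place WN@(2,3)
Per-piece attacks for B:
  BB@(0,0): attacks (1,1) (2,2) (3,3) (4,4)
  BB@(4,1): attacks (3,2) (2,3) (3,0) [ray(-1,1) blocked at (2,3)]
Union (7 distinct): (1,1) (2,2) (2,3) (3,0) (3,2) (3,3) (4,4)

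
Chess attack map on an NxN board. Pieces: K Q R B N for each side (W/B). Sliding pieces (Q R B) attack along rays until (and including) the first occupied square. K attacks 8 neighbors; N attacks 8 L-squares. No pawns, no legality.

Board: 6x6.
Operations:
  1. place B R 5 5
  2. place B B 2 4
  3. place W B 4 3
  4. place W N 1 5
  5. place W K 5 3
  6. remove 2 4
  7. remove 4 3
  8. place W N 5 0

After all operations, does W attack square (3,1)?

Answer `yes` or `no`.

Answer: yes

Derivation:
Op 1: place BR@(5,5)
Op 2: place BB@(2,4)
Op 3: place WB@(4,3)
Op 4: place WN@(1,5)
Op 5: place WK@(5,3)
Op 6: remove (2,4)
Op 7: remove (4,3)
Op 8: place WN@(5,0)
Per-piece attacks for W:
  WN@(1,5): attacks (2,3) (3,4) (0,3)
  WN@(5,0): attacks (4,2) (3,1)
  WK@(5,3): attacks (5,4) (5,2) (4,3) (4,4) (4,2)
W attacks (3,1): yes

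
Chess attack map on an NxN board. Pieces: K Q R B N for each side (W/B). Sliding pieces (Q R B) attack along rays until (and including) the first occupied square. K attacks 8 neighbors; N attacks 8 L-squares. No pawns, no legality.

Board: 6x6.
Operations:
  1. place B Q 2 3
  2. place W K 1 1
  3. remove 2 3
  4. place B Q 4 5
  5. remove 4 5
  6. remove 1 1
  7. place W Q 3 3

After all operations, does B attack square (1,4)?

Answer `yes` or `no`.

Answer: no

Derivation:
Op 1: place BQ@(2,3)
Op 2: place WK@(1,1)
Op 3: remove (2,3)
Op 4: place BQ@(4,5)
Op 5: remove (4,5)
Op 6: remove (1,1)
Op 7: place WQ@(3,3)
Per-piece attacks for B:
B attacks (1,4): no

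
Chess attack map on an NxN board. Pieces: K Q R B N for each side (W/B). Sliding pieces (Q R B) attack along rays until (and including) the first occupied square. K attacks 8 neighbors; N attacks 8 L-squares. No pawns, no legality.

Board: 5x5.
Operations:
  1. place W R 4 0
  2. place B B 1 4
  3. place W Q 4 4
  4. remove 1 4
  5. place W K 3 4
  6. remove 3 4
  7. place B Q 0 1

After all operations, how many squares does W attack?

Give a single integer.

Op 1: place WR@(4,0)
Op 2: place BB@(1,4)
Op 3: place WQ@(4,4)
Op 4: remove (1,4)
Op 5: place WK@(3,4)
Op 6: remove (3,4)
Op 7: place BQ@(0,1)
Per-piece attacks for W:
  WR@(4,0): attacks (4,1) (4,2) (4,3) (4,4) (3,0) (2,0) (1,0) (0,0) [ray(0,1) blocked at (4,4)]
  WQ@(4,4): attacks (4,3) (4,2) (4,1) (4,0) (3,4) (2,4) (1,4) (0,4) (3,3) (2,2) (1,1) (0,0) [ray(0,-1) blocked at (4,0)]
Union (16 distinct): (0,0) (0,4) (1,0) (1,1) (1,4) (2,0) (2,2) (2,4) (3,0) (3,3) (3,4) (4,0) (4,1) (4,2) (4,3) (4,4)

Answer: 16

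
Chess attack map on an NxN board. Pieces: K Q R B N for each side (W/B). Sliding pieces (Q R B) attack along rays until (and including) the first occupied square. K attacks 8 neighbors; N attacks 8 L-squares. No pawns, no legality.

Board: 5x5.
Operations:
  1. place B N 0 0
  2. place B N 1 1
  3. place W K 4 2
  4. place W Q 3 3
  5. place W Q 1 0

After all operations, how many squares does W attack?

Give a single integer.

Op 1: place BN@(0,0)
Op 2: place BN@(1,1)
Op 3: place WK@(4,2)
Op 4: place WQ@(3,3)
Op 5: place WQ@(1,0)
Per-piece attacks for W:
  WQ@(1,0): attacks (1,1) (2,0) (3,0) (4,0) (0,0) (2,1) (3,2) (4,3) (0,1) [ray(0,1) blocked at (1,1); ray(-1,0) blocked at (0,0)]
  WQ@(3,3): attacks (3,4) (3,2) (3,1) (3,0) (4,3) (2,3) (1,3) (0,3) (4,4) (4,2) (2,4) (2,2) (1,1) [ray(1,-1) blocked at (4,2); ray(-1,-1) blocked at (1,1)]
  WK@(4,2): attacks (4,3) (4,1) (3,2) (3,3) (3,1)
Union (20 distinct): (0,0) (0,1) (0,3) (1,1) (1,3) (2,0) (2,1) (2,2) (2,3) (2,4) (3,0) (3,1) (3,2) (3,3) (3,4) (4,0) (4,1) (4,2) (4,3) (4,4)

Answer: 20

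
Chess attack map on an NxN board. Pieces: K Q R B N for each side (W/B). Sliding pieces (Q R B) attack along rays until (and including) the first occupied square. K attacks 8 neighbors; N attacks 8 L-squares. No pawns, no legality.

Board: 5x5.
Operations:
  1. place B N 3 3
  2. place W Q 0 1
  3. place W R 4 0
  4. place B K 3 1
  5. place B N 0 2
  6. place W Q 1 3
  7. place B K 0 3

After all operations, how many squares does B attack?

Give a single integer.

Answer: 15

Derivation:
Op 1: place BN@(3,3)
Op 2: place WQ@(0,1)
Op 3: place WR@(4,0)
Op 4: place BK@(3,1)
Op 5: place BN@(0,2)
Op 6: place WQ@(1,3)
Op 7: place BK@(0,3)
Per-piece attacks for B:
  BN@(0,2): attacks (1,4) (2,3) (1,0) (2,1)
  BK@(0,3): attacks (0,4) (0,2) (1,3) (1,4) (1,2)
  BK@(3,1): attacks (3,2) (3,0) (4,1) (2,1) (4,2) (4,0) (2,2) (2,0)
  BN@(3,3): attacks (1,4) (4,1) (2,1) (1,2)
Union (15 distinct): (0,2) (0,4) (1,0) (1,2) (1,3) (1,4) (2,0) (2,1) (2,2) (2,3) (3,0) (3,2) (4,0) (4,1) (4,2)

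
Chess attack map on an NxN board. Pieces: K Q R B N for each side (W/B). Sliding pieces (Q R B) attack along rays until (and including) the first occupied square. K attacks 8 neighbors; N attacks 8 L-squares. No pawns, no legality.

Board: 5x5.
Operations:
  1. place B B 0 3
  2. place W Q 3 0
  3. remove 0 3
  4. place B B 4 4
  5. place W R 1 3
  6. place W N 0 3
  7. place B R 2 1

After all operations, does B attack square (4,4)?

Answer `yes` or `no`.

Answer: no

Derivation:
Op 1: place BB@(0,3)
Op 2: place WQ@(3,0)
Op 3: remove (0,3)
Op 4: place BB@(4,4)
Op 5: place WR@(1,3)
Op 6: place WN@(0,3)
Op 7: place BR@(2,1)
Per-piece attacks for B:
  BR@(2,1): attacks (2,2) (2,3) (2,4) (2,0) (3,1) (4,1) (1,1) (0,1)
  BB@(4,4): attacks (3,3) (2,2) (1,1) (0,0)
B attacks (4,4): no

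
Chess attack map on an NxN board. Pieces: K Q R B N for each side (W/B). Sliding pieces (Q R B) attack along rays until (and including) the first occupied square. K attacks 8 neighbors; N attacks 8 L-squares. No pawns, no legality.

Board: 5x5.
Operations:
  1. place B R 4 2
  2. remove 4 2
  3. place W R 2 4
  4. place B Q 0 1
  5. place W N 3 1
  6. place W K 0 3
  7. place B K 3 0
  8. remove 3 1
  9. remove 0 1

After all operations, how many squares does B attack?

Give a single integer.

Answer: 5

Derivation:
Op 1: place BR@(4,2)
Op 2: remove (4,2)
Op 3: place WR@(2,4)
Op 4: place BQ@(0,1)
Op 5: place WN@(3,1)
Op 6: place WK@(0,3)
Op 7: place BK@(3,0)
Op 8: remove (3,1)
Op 9: remove (0,1)
Per-piece attacks for B:
  BK@(3,0): attacks (3,1) (4,0) (2,0) (4,1) (2,1)
Union (5 distinct): (2,0) (2,1) (3,1) (4,0) (4,1)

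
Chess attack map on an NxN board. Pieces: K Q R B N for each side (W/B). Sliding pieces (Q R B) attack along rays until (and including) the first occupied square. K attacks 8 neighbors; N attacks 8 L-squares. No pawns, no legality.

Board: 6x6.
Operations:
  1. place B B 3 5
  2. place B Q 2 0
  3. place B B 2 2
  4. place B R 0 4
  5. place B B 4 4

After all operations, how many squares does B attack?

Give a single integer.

Op 1: place BB@(3,5)
Op 2: place BQ@(2,0)
Op 3: place BB@(2,2)
Op 4: place BR@(0,4)
Op 5: place BB@(4,4)
Per-piece attacks for B:
  BR@(0,4): attacks (0,5) (0,3) (0,2) (0,1) (0,0) (1,4) (2,4) (3,4) (4,4) [ray(1,0) blocked at (4,4)]
  BQ@(2,0): attacks (2,1) (2,2) (3,0) (4,0) (5,0) (1,0) (0,0) (3,1) (4,2) (5,3) (1,1) (0,2) [ray(0,1) blocked at (2,2)]
  BB@(2,2): attacks (3,3) (4,4) (3,1) (4,0) (1,3) (0,4) (1,1) (0,0) [ray(1,1) blocked at (4,4); ray(-1,1) blocked at (0,4)]
  BB@(3,5): attacks (4,4) (2,4) (1,3) (0,2) [ray(1,-1) blocked at (4,4)]
  BB@(4,4): attacks (5,5) (5,3) (3,5) (3,3) (2,2) [ray(-1,1) blocked at (3,5); ray(-1,-1) blocked at (2,2)]
Union (24 distinct): (0,0) (0,1) (0,2) (0,3) (0,4) (0,5) (1,0) (1,1) (1,3) (1,4) (2,1) (2,2) (2,4) (3,0) (3,1) (3,3) (3,4) (3,5) (4,0) (4,2) (4,4) (5,0) (5,3) (5,5)

Answer: 24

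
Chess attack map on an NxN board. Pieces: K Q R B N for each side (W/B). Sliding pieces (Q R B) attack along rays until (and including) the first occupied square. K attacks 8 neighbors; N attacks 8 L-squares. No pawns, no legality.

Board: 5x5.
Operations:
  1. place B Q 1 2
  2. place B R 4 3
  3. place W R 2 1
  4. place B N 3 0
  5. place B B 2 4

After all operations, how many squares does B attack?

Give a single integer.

Op 1: place BQ@(1,2)
Op 2: place BR@(4,3)
Op 3: place WR@(2,1)
Op 4: place BN@(3,0)
Op 5: place BB@(2,4)
Per-piece attacks for B:
  BQ@(1,2): attacks (1,3) (1,4) (1,1) (1,0) (2,2) (3,2) (4,2) (0,2) (2,3) (3,4) (2,1) (0,3) (0,1) [ray(1,-1) blocked at (2,1)]
  BB@(2,4): attacks (3,3) (4,2) (1,3) (0,2)
  BN@(3,0): attacks (4,2) (2,2) (1,1)
  BR@(4,3): attacks (4,4) (4,2) (4,1) (4,0) (3,3) (2,3) (1,3) (0,3)
Union (17 distinct): (0,1) (0,2) (0,3) (1,0) (1,1) (1,3) (1,4) (2,1) (2,2) (2,3) (3,2) (3,3) (3,4) (4,0) (4,1) (4,2) (4,4)

Answer: 17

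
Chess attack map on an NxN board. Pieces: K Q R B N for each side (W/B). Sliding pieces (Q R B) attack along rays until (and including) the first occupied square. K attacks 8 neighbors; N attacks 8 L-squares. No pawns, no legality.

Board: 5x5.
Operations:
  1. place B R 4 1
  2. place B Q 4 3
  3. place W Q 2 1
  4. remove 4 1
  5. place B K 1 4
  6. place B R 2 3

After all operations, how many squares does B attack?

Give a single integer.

Answer: 15

Derivation:
Op 1: place BR@(4,1)
Op 2: place BQ@(4,3)
Op 3: place WQ@(2,1)
Op 4: remove (4,1)
Op 5: place BK@(1,4)
Op 6: place BR@(2,3)
Per-piece attacks for B:
  BK@(1,4): attacks (1,3) (2,4) (0,4) (2,3) (0,3)
  BR@(2,3): attacks (2,4) (2,2) (2,1) (3,3) (4,3) (1,3) (0,3) [ray(0,-1) blocked at (2,1); ray(1,0) blocked at (4,3)]
  BQ@(4,3): attacks (4,4) (4,2) (4,1) (4,0) (3,3) (2,3) (3,4) (3,2) (2,1) [ray(-1,0) blocked at (2,3); ray(-1,-1) blocked at (2,1)]
Union (15 distinct): (0,3) (0,4) (1,3) (2,1) (2,2) (2,3) (2,4) (3,2) (3,3) (3,4) (4,0) (4,1) (4,2) (4,3) (4,4)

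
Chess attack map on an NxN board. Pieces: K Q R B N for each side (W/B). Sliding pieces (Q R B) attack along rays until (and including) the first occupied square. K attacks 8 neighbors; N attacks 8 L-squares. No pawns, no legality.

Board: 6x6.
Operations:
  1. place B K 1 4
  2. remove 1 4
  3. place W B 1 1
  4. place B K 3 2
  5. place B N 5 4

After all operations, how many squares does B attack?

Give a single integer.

Answer: 9

Derivation:
Op 1: place BK@(1,4)
Op 2: remove (1,4)
Op 3: place WB@(1,1)
Op 4: place BK@(3,2)
Op 5: place BN@(5,4)
Per-piece attacks for B:
  BK@(3,2): attacks (3,3) (3,1) (4,2) (2,2) (4,3) (4,1) (2,3) (2,1)
  BN@(5,4): attacks (3,5) (4,2) (3,3)
Union (9 distinct): (2,1) (2,2) (2,3) (3,1) (3,3) (3,5) (4,1) (4,2) (4,3)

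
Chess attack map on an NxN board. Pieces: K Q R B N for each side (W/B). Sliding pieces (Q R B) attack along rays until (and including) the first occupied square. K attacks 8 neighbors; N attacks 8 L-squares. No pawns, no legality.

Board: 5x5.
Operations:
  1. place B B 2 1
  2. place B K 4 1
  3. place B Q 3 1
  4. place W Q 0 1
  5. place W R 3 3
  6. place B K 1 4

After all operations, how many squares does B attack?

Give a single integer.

Answer: 18

Derivation:
Op 1: place BB@(2,1)
Op 2: place BK@(4,1)
Op 3: place BQ@(3,1)
Op 4: place WQ@(0,1)
Op 5: place WR@(3,3)
Op 6: place BK@(1,4)
Per-piece attacks for B:
  BK@(1,4): attacks (1,3) (2,4) (0,4) (2,3) (0,3)
  BB@(2,1): attacks (3,2) (4,3) (3,0) (1,2) (0,3) (1,0)
  BQ@(3,1): attacks (3,2) (3,3) (3,0) (4,1) (2,1) (4,2) (4,0) (2,2) (1,3) (0,4) (2,0) [ray(0,1) blocked at (3,3); ray(1,0) blocked at (4,1); ray(-1,0) blocked at (2,1)]
  BK@(4,1): attacks (4,2) (4,0) (3,1) (3,2) (3,0)
Union (18 distinct): (0,3) (0,4) (1,0) (1,2) (1,3) (2,0) (2,1) (2,2) (2,3) (2,4) (3,0) (3,1) (3,2) (3,3) (4,0) (4,1) (4,2) (4,3)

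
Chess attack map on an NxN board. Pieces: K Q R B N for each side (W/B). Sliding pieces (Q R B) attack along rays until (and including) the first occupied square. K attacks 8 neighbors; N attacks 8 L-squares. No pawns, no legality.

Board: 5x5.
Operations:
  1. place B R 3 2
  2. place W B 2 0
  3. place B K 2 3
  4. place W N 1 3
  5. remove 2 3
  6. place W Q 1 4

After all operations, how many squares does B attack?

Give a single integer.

Op 1: place BR@(3,2)
Op 2: place WB@(2,0)
Op 3: place BK@(2,3)
Op 4: place WN@(1,3)
Op 5: remove (2,3)
Op 6: place WQ@(1,4)
Per-piece attacks for B:
  BR@(3,2): attacks (3,3) (3,4) (3,1) (3,0) (4,2) (2,2) (1,2) (0,2)
Union (8 distinct): (0,2) (1,2) (2,2) (3,0) (3,1) (3,3) (3,4) (4,2)

Answer: 8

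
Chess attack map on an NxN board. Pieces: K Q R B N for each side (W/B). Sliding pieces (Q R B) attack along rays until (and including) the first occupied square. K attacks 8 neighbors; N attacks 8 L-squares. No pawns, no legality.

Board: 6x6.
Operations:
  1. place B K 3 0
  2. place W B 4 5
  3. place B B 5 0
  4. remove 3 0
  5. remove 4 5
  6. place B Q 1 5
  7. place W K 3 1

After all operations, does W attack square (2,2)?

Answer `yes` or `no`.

Answer: yes

Derivation:
Op 1: place BK@(3,0)
Op 2: place WB@(4,5)
Op 3: place BB@(5,0)
Op 4: remove (3,0)
Op 5: remove (4,5)
Op 6: place BQ@(1,5)
Op 7: place WK@(3,1)
Per-piece attacks for W:
  WK@(3,1): attacks (3,2) (3,0) (4,1) (2,1) (4,2) (4,0) (2,2) (2,0)
W attacks (2,2): yes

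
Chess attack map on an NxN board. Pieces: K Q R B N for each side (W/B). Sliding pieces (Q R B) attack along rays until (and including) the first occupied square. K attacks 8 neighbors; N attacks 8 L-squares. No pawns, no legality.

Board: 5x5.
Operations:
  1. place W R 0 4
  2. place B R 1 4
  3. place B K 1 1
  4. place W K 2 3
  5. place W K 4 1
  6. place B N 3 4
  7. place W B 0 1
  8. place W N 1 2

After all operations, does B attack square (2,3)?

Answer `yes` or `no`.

Answer: no

Derivation:
Op 1: place WR@(0,4)
Op 2: place BR@(1,4)
Op 3: place BK@(1,1)
Op 4: place WK@(2,3)
Op 5: place WK@(4,1)
Op 6: place BN@(3,4)
Op 7: place WB@(0,1)
Op 8: place WN@(1,2)
Per-piece attacks for B:
  BK@(1,1): attacks (1,2) (1,0) (2,1) (0,1) (2,2) (2,0) (0,2) (0,0)
  BR@(1,4): attacks (1,3) (1,2) (2,4) (3,4) (0,4) [ray(0,-1) blocked at (1,2); ray(1,0) blocked at (3,4); ray(-1,0) blocked at (0,4)]
  BN@(3,4): attacks (4,2) (2,2) (1,3)
B attacks (2,3): no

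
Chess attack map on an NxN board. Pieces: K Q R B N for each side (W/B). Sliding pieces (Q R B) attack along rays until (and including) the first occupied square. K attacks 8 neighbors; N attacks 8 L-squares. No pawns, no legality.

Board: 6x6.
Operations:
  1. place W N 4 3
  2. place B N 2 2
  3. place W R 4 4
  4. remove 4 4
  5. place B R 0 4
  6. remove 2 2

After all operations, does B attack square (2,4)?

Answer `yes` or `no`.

Answer: yes

Derivation:
Op 1: place WN@(4,3)
Op 2: place BN@(2,2)
Op 3: place WR@(4,4)
Op 4: remove (4,4)
Op 5: place BR@(0,4)
Op 6: remove (2,2)
Per-piece attacks for B:
  BR@(0,4): attacks (0,5) (0,3) (0,2) (0,1) (0,0) (1,4) (2,4) (3,4) (4,4) (5,4)
B attacks (2,4): yes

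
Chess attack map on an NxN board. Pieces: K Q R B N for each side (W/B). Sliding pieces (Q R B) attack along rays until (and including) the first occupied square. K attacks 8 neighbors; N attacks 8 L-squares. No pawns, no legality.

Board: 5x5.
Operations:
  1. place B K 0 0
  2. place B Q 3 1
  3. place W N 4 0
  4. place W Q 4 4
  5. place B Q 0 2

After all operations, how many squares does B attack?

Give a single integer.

Answer: 19

Derivation:
Op 1: place BK@(0,0)
Op 2: place BQ@(3,1)
Op 3: place WN@(4,0)
Op 4: place WQ@(4,4)
Op 5: place BQ@(0,2)
Per-piece attacks for B:
  BK@(0,0): attacks (0,1) (1,0) (1,1)
  BQ@(0,2): attacks (0,3) (0,4) (0,1) (0,0) (1,2) (2,2) (3,2) (4,2) (1,3) (2,4) (1,1) (2,0) [ray(0,-1) blocked at (0,0)]
  BQ@(3,1): attacks (3,2) (3,3) (3,4) (3,0) (4,1) (2,1) (1,1) (0,1) (4,2) (4,0) (2,2) (1,3) (0,4) (2,0) [ray(1,-1) blocked at (4,0)]
Union (19 distinct): (0,0) (0,1) (0,3) (0,4) (1,0) (1,1) (1,2) (1,3) (2,0) (2,1) (2,2) (2,4) (3,0) (3,2) (3,3) (3,4) (4,0) (4,1) (4,2)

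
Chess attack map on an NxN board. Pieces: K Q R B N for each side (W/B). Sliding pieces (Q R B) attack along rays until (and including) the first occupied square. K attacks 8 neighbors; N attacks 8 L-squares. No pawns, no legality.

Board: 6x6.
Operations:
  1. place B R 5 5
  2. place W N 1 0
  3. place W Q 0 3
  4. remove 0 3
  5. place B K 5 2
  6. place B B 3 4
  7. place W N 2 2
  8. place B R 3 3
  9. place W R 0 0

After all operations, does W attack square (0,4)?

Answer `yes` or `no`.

Answer: yes

Derivation:
Op 1: place BR@(5,5)
Op 2: place WN@(1,0)
Op 3: place WQ@(0,3)
Op 4: remove (0,3)
Op 5: place BK@(5,2)
Op 6: place BB@(3,4)
Op 7: place WN@(2,2)
Op 8: place BR@(3,3)
Op 9: place WR@(0,0)
Per-piece attacks for W:
  WR@(0,0): attacks (0,1) (0,2) (0,3) (0,4) (0,5) (1,0) [ray(1,0) blocked at (1,0)]
  WN@(1,0): attacks (2,2) (3,1) (0,2)
  WN@(2,2): attacks (3,4) (4,3) (1,4) (0,3) (3,0) (4,1) (1,0) (0,1)
W attacks (0,4): yes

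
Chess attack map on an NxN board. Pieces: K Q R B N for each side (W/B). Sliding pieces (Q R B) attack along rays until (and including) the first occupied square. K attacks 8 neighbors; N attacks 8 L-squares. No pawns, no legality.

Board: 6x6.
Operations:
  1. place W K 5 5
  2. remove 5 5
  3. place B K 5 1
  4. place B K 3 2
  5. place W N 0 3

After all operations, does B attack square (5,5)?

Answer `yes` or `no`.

Op 1: place WK@(5,5)
Op 2: remove (5,5)
Op 3: place BK@(5,1)
Op 4: place BK@(3,2)
Op 5: place WN@(0,3)
Per-piece attacks for B:
  BK@(3,2): attacks (3,3) (3,1) (4,2) (2,2) (4,3) (4,1) (2,3) (2,1)
  BK@(5,1): attacks (5,2) (5,0) (4,1) (4,2) (4,0)
B attacks (5,5): no

Answer: no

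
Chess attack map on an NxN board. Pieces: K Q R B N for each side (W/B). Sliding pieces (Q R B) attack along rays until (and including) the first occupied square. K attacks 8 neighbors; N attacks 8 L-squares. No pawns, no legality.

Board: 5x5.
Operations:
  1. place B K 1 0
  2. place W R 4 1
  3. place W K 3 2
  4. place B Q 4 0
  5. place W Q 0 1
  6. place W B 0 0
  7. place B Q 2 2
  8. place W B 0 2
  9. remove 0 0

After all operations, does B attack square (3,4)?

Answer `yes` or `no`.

Op 1: place BK@(1,0)
Op 2: place WR@(4,1)
Op 3: place WK@(3,2)
Op 4: place BQ@(4,0)
Op 5: place WQ@(0,1)
Op 6: place WB@(0,0)
Op 7: place BQ@(2,2)
Op 8: place WB@(0,2)
Op 9: remove (0,0)
Per-piece attacks for B:
  BK@(1,0): attacks (1,1) (2,0) (0,0) (2,1) (0,1)
  BQ@(2,2): attacks (2,3) (2,4) (2,1) (2,0) (3,2) (1,2) (0,2) (3,3) (4,4) (3,1) (4,0) (1,3) (0,4) (1,1) (0,0) [ray(1,0) blocked at (3,2); ray(-1,0) blocked at (0,2); ray(1,-1) blocked at (4,0)]
  BQ@(4,0): attacks (4,1) (3,0) (2,0) (1,0) (3,1) (2,2) [ray(0,1) blocked at (4,1); ray(-1,0) blocked at (1,0); ray(-1,1) blocked at (2,2)]
B attacks (3,4): no

Answer: no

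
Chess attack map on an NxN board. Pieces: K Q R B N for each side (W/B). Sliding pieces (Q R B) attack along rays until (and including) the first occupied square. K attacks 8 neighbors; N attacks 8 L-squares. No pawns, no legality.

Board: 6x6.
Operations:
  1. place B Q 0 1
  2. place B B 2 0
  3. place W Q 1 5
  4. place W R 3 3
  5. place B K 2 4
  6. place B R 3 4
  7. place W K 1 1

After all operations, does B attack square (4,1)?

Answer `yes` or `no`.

Op 1: place BQ@(0,1)
Op 2: place BB@(2,0)
Op 3: place WQ@(1,5)
Op 4: place WR@(3,3)
Op 5: place BK@(2,4)
Op 6: place BR@(3,4)
Op 7: place WK@(1,1)
Per-piece attacks for B:
  BQ@(0,1): attacks (0,2) (0,3) (0,4) (0,5) (0,0) (1,1) (1,2) (2,3) (3,4) (1,0) [ray(1,0) blocked at (1,1); ray(1,1) blocked at (3,4)]
  BB@(2,0): attacks (3,1) (4,2) (5,3) (1,1) [ray(-1,1) blocked at (1,1)]
  BK@(2,4): attacks (2,5) (2,3) (3,4) (1,4) (3,5) (3,3) (1,5) (1,3)
  BR@(3,4): attacks (3,5) (3,3) (4,4) (5,4) (2,4) [ray(0,-1) blocked at (3,3); ray(-1,0) blocked at (2,4)]
B attacks (4,1): no

Answer: no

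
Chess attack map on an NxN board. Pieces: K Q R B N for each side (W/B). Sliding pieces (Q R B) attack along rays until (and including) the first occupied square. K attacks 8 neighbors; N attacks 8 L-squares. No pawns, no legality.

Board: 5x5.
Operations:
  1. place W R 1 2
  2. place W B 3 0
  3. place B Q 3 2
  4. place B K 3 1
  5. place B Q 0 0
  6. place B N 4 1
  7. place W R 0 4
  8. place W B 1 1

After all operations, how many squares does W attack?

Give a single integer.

Answer: 17

Derivation:
Op 1: place WR@(1,2)
Op 2: place WB@(3,0)
Op 3: place BQ@(3,2)
Op 4: place BK@(3,1)
Op 5: place BQ@(0,0)
Op 6: place BN@(4,1)
Op 7: place WR@(0,4)
Op 8: place WB@(1,1)
Per-piece attacks for W:
  WR@(0,4): attacks (0,3) (0,2) (0,1) (0,0) (1,4) (2,4) (3,4) (4,4) [ray(0,-1) blocked at (0,0)]
  WB@(1,1): attacks (2,2) (3,3) (4,4) (2,0) (0,2) (0,0) [ray(-1,-1) blocked at (0,0)]
  WR@(1,2): attacks (1,3) (1,4) (1,1) (2,2) (3,2) (0,2) [ray(0,-1) blocked at (1,1); ray(1,0) blocked at (3,2)]
  WB@(3,0): attacks (4,1) (2,1) (1,2) [ray(1,1) blocked at (4,1); ray(-1,1) blocked at (1,2)]
Union (17 distinct): (0,0) (0,1) (0,2) (0,3) (1,1) (1,2) (1,3) (1,4) (2,0) (2,1) (2,2) (2,4) (3,2) (3,3) (3,4) (4,1) (4,4)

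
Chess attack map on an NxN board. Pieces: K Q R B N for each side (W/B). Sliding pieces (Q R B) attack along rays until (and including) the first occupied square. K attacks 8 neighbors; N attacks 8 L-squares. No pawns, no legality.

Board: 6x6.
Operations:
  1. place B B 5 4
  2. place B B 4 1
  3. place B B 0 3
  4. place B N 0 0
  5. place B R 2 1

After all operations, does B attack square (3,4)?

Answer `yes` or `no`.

Answer: no

Derivation:
Op 1: place BB@(5,4)
Op 2: place BB@(4,1)
Op 3: place BB@(0,3)
Op 4: place BN@(0,0)
Op 5: place BR@(2,1)
Per-piece attacks for B:
  BN@(0,0): attacks (1,2) (2,1)
  BB@(0,3): attacks (1,4) (2,5) (1,2) (2,1) [ray(1,-1) blocked at (2,1)]
  BR@(2,1): attacks (2,2) (2,3) (2,4) (2,5) (2,0) (3,1) (4,1) (1,1) (0,1) [ray(1,0) blocked at (4,1)]
  BB@(4,1): attacks (5,2) (5,0) (3,2) (2,3) (1,4) (0,5) (3,0)
  BB@(5,4): attacks (4,5) (4,3) (3,2) (2,1) [ray(-1,-1) blocked at (2,1)]
B attacks (3,4): no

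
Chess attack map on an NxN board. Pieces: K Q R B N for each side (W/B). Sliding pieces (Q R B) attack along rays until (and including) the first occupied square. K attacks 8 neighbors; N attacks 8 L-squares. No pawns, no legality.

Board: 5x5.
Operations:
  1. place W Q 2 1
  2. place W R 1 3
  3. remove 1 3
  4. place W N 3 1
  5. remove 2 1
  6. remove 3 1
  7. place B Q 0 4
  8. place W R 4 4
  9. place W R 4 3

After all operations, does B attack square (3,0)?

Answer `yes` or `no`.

Answer: no

Derivation:
Op 1: place WQ@(2,1)
Op 2: place WR@(1,3)
Op 3: remove (1,3)
Op 4: place WN@(3,1)
Op 5: remove (2,1)
Op 6: remove (3,1)
Op 7: place BQ@(0,4)
Op 8: place WR@(4,4)
Op 9: place WR@(4,3)
Per-piece attacks for B:
  BQ@(0,4): attacks (0,3) (0,2) (0,1) (0,0) (1,4) (2,4) (3,4) (4,4) (1,3) (2,2) (3,1) (4,0) [ray(1,0) blocked at (4,4)]
B attacks (3,0): no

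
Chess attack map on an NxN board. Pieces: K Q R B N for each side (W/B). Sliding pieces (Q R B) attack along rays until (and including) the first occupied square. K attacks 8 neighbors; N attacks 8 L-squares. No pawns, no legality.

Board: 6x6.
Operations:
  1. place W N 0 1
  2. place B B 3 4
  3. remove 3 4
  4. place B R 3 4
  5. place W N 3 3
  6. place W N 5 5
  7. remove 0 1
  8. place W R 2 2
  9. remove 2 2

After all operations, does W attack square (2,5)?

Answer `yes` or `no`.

Answer: yes

Derivation:
Op 1: place WN@(0,1)
Op 2: place BB@(3,4)
Op 3: remove (3,4)
Op 4: place BR@(3,4)
Op 5: place WN@(3,3)
Op 6: place WN@(5,5)
Op 7: remove (0,1)
Op 8: place WR@(2,2)
Op 9: remove (2,2)
Per-piece attacks for W:
  WN@(3,3): attacks (4,5) (5,4) (2,5) (1,4) (4,1) (5,2) (2,1) (1,2)
  WN@(5,5): attacks (4,3) (3,4)
W attacks (2,5): yes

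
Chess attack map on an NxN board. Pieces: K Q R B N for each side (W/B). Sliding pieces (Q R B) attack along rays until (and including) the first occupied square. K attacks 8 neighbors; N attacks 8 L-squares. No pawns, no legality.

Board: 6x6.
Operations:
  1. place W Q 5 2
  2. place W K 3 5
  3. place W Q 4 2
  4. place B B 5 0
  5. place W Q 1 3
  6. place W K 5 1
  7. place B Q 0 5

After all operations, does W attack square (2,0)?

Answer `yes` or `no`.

Op 1: place WQ@(5,2)
Op 2: place WK@(3,5)
Op 3: place WQ@(4,2)
Op 4: place BB@(5,0)
Op 5: place WQ@(1,3)
Op 6: place WK@(5,1)
Op 7: place BQ@(0,5)
Per-piece attacks for W:
  WQ@(1,3): attacks (1,4) (1,5) (1,2) (1,1) (1,0) (2,3) (3,3) (4,3) (5,3) (0,3) (2,4) (3,5) (2,2) (3,1) (4,0) (0,4) (0,2) [ray(1,1) blocked at (3,5)]
  WK@(3,5): attacks (3,4) (4,5) (2,5) (4,4) (2,4)
  WQ@(4,2): attacks (4,3) (4,4) (4,5) (4,1) (4,0) (5,2) (3,2) (2,2) (1,2) (0,2) (5,3) (5,1) (3,3) (2,4) (1,5) (3,1) (2,0) [ray(1,0) blocked at (5,2); ray(1,-1) blocked at (5,1)]
  WK@(5,1): attacks (5,2) (5,0) (4,1) (4,2) (4,0)
  WQ@(5,2): attacks (5,3) (5,4) (5,5) (5,1) (4,2) (4,3) (3,4) (2,5) (4,1) (3,0) [ray(0,-1) blocked at (5,1); ray(-1,0) blocked at (4,2)]
W attacks (2,0): yes

Answer: yes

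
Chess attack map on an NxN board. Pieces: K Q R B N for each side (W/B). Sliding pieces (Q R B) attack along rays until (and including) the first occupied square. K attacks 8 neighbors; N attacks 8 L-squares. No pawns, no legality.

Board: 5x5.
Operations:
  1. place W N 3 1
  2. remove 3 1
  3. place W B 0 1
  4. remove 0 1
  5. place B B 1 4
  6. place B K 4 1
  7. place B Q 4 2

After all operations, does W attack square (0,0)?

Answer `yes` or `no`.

Answer: no

Derivation:
Op 1: place WN@(3,1)
Op 2: remove (3,1)
Op 3: place WB@(0,1)
Op 4: remove (0,1)
Op 5: place BB@(1,4)
Op 6: place BK@(4,1)
Op 7: place BQ@(4,2)
Per-piece attacks for W:
W attacks (0,0): no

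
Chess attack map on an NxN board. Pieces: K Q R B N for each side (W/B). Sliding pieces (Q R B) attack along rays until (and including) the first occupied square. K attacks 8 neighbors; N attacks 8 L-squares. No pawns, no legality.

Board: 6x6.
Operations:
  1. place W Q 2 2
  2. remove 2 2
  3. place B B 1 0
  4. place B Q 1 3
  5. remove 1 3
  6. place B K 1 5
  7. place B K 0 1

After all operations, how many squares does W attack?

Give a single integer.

Op 1: place WQ@(2,2)
Op 2: remove (2,2)
Op 3: place BB@(1,0)
Op 4: place BQ@(1,3)
Op 5: remove (1,3)
Op 6: place BK@(1,5)
Op 7: place BK@(0,1)
Per-piece attacks for W:
Union (0 distinct): (none)

Answer: 0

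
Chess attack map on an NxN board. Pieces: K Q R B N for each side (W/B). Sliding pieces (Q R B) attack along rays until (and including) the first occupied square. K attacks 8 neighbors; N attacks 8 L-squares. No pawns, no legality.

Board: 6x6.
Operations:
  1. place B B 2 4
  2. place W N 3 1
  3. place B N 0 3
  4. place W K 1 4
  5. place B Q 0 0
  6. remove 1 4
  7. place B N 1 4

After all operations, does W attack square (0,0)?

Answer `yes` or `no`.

Op 1: place BB@(2,4)
Op 2: place WN@(3,1)
Op 3: place BN@(0,3)
Op 4: place WK@(1,4)
Op 5: place BQ@(0,0)
Op 6: remove (1,4)
Op 7: place BN@(1,4)
Per-piece attacks for W:
  WN@(3,1): attacks (4,3) (5,2) (2,3) (1,2) (5,0) (1,0)
W attacks (0,0): no

Answer: no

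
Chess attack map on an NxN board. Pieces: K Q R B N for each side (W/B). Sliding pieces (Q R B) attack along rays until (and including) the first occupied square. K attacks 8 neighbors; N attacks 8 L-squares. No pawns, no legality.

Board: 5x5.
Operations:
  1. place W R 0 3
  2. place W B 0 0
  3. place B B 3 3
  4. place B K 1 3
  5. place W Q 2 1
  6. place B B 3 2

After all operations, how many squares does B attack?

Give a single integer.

Answer: 15

Derivation:
Op 1: place WR@(0,3)
Op 2: place WB@(0,0)
Op 3: place BB@(3,3)
Op 4: place BK@(1,3)
Op 5: place WQ@(2,1)
Op 6: place BB@(3,2)
Per-piece attacks for B:
  BK@(1,3): attacks (1,4) (1,2) (2,3) (0,3) (2,4) (2,2) (0,4) (0,2)
  BB@(3,2): attacks (4,3) (4,1) (2,3) (1,4) (2,1) [ray(-1,-1) blocked at (2,1)]
  BB@(3,3): attacks (4,4) (4,2) (2,4) (2,2) (1,1) (0,0) [ray(-1,-1) blocked at (0,0)]
Union (15 distinct): (0,0) (0,2) (0,3) (0,4) (1,1) (1,2) (1,4) (2,1) (2,2) (2,3) (2,4) (4,1) (4,2) (4,3) (4,4)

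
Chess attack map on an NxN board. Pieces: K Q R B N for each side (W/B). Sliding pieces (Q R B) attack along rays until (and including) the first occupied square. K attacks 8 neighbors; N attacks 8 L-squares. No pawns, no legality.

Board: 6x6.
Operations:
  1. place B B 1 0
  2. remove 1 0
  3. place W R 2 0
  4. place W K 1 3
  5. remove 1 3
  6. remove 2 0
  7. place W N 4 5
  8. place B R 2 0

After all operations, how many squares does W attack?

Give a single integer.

Op 1: place BB@(1,0)
Op 2: remove (1,0)
Op 3: place WR@(2,0)
Op 4: place WK@(1,3)
Op 5: remove (1,3)
Op 6: remove (2,0)
Op 7: place WN@(4,5)
Op 8: place BR@(2,0)
Per-piece attacks for W:
  WN@(4,5): attacks (5,3) (3,3) (2,4)
Union (3 distinct): (2,4) (3,3) (5,3)

Answer: 3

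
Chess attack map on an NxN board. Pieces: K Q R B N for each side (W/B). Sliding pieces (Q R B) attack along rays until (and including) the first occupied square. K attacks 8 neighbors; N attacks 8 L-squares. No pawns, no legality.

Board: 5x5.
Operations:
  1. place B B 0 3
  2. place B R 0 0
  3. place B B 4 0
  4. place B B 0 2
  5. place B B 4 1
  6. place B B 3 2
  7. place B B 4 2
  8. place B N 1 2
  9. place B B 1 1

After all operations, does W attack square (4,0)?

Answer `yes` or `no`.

Op 1: place BB@(0,3)
Op 2: place BR@(0,0)
Op 3: place BB@(4,0)
Op 4: place BB@(0,2)
Op 5: place BB@(4,1)
Op 6: place BB@(3,2)
Op 7: place BB@(4,2)
Op 8: place BN@(1,2)
Op 9: place BB@(1,1)
Per-piece attacks for W:
W attacks (4,0): no

Answer: no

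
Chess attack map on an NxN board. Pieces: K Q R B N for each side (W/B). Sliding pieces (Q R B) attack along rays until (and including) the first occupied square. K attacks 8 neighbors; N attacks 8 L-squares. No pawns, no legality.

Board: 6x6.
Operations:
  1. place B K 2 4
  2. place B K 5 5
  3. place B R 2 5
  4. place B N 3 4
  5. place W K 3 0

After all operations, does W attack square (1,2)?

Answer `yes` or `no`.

Op 1: place BK@(2,4)
Op 2: place BK@(5,5)
Op 3: place BR@(2,5)
Op 4: place BN@(3,4)
Op 5: place WK@(3,0)
Per-piece attacks for W:
  WK@(3,0): attacks (3,1) (4,0) (2,0) (4,1) (2,1)
W attacks (1,2): no

Answer: no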